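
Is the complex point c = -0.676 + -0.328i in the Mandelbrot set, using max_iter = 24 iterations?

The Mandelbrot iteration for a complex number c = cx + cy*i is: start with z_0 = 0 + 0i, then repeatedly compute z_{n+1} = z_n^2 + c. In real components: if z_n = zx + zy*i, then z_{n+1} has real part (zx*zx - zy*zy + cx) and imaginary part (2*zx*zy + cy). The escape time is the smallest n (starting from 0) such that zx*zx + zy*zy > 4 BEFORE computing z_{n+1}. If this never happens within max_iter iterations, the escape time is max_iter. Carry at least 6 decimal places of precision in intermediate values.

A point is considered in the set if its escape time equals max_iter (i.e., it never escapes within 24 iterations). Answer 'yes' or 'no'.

z_0 = 0 + 0i, c = -0.6760 + -0.3280i
Iter 1: z = -0.6760 + -0.3280i, |z|^2 = 0.5646
Iter 2: z = -0.3266 + 0.1155i, |z|^2 = 0.1200
Iter 3: z = -0.5827 + -0.4034i, |z|^2 = 0.5022
Iter 4: z = -0.4993 + 0.1421i, |z|^2 = 0.2695
Iter 5: z = -0.4469 + -0.4699i, |z|^2 = 0.4206
Iter 6: z = -0.6970 + 0.0920i, |z|^2 = 0.4943
Iter 7: z = -0.1986 + -0.4563i, |z|^2 = 0.2476
Iter 8: z = -0.8448 + -0.1468i, |z|^2 = 0.7352
Iter 9: z = 0.0161 + -0.0800i, |z|^2 = 0.0067
Iter 10: z = -0.6821 + -0.3306i, |z|^2 = 0.5746
Iter 11: z = -0.3200 + 0.1230i, |z|^2 = 0.1175
Iter 12: z = -0.5888 + -0.4067i, |z|^2 = 0.5120
Iter 13: z = -0.4948 + 0.1509i, |z|^2 = 0.2676
Iter 14: z = -0.4540 + -0.4773i, |z|^2 = 0.4339
Iter 15: z = -0.6978 + 0.1054i, |z|^2 = 0.4980
Iter 16: z = -0.2002 + -0.4751i, |z|^2 = 0.2658
Iter 17: z = -0.8616 + -0.1377i, |z|^2 = 0.7613
Iter 18: z = 0.0474 + -0.0906i, |z|^2 = 0.0105
Iter 19: z = -0.6820 + -0.3366i, |z|^2 = 0.5784
Iter 20: z = -0.3242 + 0.1311i, |z|^2 = 0.1223
Iter 21: z = -0.5881 + -0.4130i, |z|^2 = 0.5164
Iter 22: z = -0.5007 + 0.1577i, |z|^2 = 0.2756
Iter 23: z = -0.4501 + -0.4860i, |z|^2 = 0.4388
Did not escape in 24 iterations → in set

Answer: yes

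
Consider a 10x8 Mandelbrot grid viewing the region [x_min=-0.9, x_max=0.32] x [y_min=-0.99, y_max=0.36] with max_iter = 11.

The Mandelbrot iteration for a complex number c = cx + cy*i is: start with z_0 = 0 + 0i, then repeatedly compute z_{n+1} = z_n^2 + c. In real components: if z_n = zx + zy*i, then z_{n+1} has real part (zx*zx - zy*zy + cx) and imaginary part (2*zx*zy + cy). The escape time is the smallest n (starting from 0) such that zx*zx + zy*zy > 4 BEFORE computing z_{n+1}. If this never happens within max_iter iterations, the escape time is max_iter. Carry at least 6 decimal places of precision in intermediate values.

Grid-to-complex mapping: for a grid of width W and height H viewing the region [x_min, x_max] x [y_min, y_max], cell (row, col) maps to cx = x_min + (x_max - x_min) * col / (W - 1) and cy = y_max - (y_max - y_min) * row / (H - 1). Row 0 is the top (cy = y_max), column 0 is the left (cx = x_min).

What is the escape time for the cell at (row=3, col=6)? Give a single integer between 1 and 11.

Answer: 11

Derivation:
z_0 = 0 + 0i, c = -0.0867 + -0.2186i
Iter 1: z = -0.0867 + -0.2186i, |z|^2 = 0.0553
Iter 2: z = -0.1269 + -0.1807i, |z|^2 = 0.0488
Iter 3: z = -0.1032 + -0.1727i, |z|^2 = 0.0405
Iter 4: z = -0.1058 + -0.1829i, |z|^2 = 0.0447
Iter 5: z = -0.1089 + -0.1798i, |z|^2 = 0.0442
Iter 6: z = -0.1071 + -0.1794i, |z|^2 = 0.0437
Iter 7: z = -0.1074 + -0.1801i, |z|^2 = 0.0440
Iter 8: z = -0.1076 + -0.1799i, |z|^2 = 0.0439
Iter 9: z = -0.1075 + -0.1799i, |z|^2 = 0.0439
Iter 10: z = -0.1075 + -0.1799i, |z|^2 = 0.0439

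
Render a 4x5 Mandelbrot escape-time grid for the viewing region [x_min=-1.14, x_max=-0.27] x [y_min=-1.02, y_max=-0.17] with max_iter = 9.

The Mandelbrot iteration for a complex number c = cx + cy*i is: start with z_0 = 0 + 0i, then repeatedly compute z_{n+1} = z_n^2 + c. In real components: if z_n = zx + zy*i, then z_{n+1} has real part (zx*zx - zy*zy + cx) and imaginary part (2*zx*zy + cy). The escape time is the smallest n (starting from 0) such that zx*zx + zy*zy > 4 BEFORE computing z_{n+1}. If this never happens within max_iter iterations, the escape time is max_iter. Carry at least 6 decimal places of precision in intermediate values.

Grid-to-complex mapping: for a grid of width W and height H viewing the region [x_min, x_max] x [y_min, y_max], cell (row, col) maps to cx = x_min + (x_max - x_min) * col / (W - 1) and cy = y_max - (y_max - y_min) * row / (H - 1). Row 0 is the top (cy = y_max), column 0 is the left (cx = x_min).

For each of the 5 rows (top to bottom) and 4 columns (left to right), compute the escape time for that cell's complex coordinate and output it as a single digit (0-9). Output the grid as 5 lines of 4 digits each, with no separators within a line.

Answer: 9999
7799
4599
3459
3345

Derivation:
(row=0, col=0): c = -1.1400 + -0.1700i → escape time 9
(row=0, col=1): c = -0.8500 + -0.1700i → escape time 9
(row=0, col=2): c = -0.5600 + -0.1700i → escape time 9
(row=0, col=3): c = -0.2700 + -0.1700i → escape time 9
(row=1, col=0): c = -1.1400 + -0.3825i → escape time 7
(row=1, col=1): c = -0.8500 + -0.3825i → escape time 7
(row=1, col=2): c = -0.5600 + -0.3825i → escape time 9
(row=1, col=3): c = -0.2700 + -0.3825i → escape time 9
(row=2, col=0): c = -1.1400 + -0.5950i → escape time 4
(row=2, col=1): c = -0.8500 + -0.5950i → escape time 5
(row=2, col=2): c = -0.5600 + -0.5950i → escape time 9
(row=2, col=3): c = -0.2700 + -0.5950i → escape time 9
(row=3, col=0): c = -1.1400 + -0.8075i → escape time 3
(row=3, col=1): c = -0.8500 + -0.8075i → escape time 4
(row=3, col=2): c = -0.5600 + -0.8075i → escape time 5
(row=3, col=3): c = -0.2700 + -0.8075i → escape time 9
(row=4, col=0): c = -1.1400 + -1.0200i → escape time 3
(row=4, col=1): c = -0.8500 + -1.0200i → escape time 3
(row=4, col=2): c = -0.5600 + -1.0200i → escape time 4
(row=4, col=3): c = -0.2700 + -1.0200i → escape time 5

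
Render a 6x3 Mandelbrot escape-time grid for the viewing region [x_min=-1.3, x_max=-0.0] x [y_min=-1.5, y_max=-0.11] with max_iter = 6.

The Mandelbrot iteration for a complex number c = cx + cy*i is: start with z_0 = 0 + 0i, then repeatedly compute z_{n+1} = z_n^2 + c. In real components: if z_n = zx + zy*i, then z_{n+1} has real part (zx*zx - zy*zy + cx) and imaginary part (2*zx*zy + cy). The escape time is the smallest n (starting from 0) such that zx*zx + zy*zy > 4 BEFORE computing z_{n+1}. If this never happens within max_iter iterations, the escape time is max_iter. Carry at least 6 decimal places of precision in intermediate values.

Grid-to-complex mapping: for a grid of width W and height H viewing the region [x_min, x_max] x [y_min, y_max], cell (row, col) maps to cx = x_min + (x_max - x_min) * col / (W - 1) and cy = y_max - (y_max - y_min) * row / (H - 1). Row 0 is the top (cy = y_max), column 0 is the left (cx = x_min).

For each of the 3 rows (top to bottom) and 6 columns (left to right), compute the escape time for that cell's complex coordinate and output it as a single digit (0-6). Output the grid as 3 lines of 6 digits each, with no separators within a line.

(row=0, col=0): c = -1.3000 + -0.1100i → escape time 6
(row=0, col=1): c = -1.0400 + -0.1100i → escape time 6
(row=0, col=2): c = -0.7800 + -0.1100i → escape time 6
(row=0, col=3): c = -0.5200 + -0.1100i → escape time 6
(row=0, col=4): c = -0.2600 + -0.1100i → escape time 6
(row=0, col=5): c = 0.0000 + -0.1100i → escape time 6
(row=1, col=0): c = -1.3000 + -0.8050i → escape time 3
(row=1, col=1): c = -1.0400 + -0.8050i → escape time 3
(row=1, col=2): c = -0.7800 + -0.8050i → escape time 4
(row=1, col=3): c = -0.5200 + -0.8050i → escape time 5
(row=1, col=4): c = -0.2600 + -0.8050i → escape time 6
(row=1, col=5): c = 0.0000 + -0.8050i → escape time 6
(row=2, col=0): c = -1.3000 + -1.5000i → escape time 2
(row=2, col=1): c = -1.0400 + -1.5000i → escape time 2
(row=2, col=2): c = -0.7800 + -1.5000i → escape time 2
(row=2, col=3): c = -0.5200 + -1.5000i → escape time 2
(row=2, col=4): c = -0.2600 + -1.5000i → escape time 2
(row=2, col=5): c = 0.0000 + -1.5000i → escape time 2

Answer: 666666
334566
222222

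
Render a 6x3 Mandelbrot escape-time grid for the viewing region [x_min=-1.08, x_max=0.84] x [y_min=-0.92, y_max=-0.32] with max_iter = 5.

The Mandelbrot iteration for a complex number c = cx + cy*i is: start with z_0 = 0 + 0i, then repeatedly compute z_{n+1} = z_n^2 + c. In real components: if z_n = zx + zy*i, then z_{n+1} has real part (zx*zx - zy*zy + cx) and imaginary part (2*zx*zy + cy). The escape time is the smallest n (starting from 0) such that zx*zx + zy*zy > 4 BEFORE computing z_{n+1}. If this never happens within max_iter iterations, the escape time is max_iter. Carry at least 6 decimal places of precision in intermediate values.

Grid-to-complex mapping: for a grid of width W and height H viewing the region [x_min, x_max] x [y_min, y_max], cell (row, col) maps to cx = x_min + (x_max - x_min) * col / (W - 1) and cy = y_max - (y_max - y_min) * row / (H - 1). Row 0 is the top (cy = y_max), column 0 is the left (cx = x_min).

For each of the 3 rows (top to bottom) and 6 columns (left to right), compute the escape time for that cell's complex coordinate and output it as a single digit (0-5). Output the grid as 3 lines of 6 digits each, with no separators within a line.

(row=0, col=0): c = -1.0800 + -0.3200i → escape time 5
(row=0, col=1): c = -0.6960 + -0.3200i → escape time 5
(row=0, col=2): c = -0.3120 + -0.3200i → escape time 5
(row=0, col=3): c = 0.0720 + -0.3200i → escape time 5
(row=0, col=4): c = 0.4560 + -0.3200i → escape time 5
(row=0, col=5): c = 0.8400 + -0.3200i → escape time 3
(row=1, col=0): c = -1.0800 + -0.6200i → escape time 4
(row=1, col=1): c = -0.6960 + -0.6200i → escape time 5
(row=1, col=2): c = -0.3120 + -0.6200i → escape time 5
(row=1, col=3): c = 0.0720 + -0.6200i → escape time 5
(row=1, col=4): c = 0.4560 + -0.6200i → escape time 5
(row=1, col=5): c = 0.8400 + -0.6200i → escape time 2
(row=2, col=0): c = -1.0800 + -0.9200i → escape time 3
(row=2, col=1): c = -0.6960 + -0.9200i → escape time 4
(row=2, col=2): c = -0.3120 + -0.9200i → escape time 5
(row=2, col=3): c = 0.0720 + -0.9200i → escape time 5
(row=2, col=4): c = 0.4560 + -0.9200i → escape time 3
(row=2, col=5): c = 0.8400 + -0.9200i → escape time 2

Answer: 555553
455552
345532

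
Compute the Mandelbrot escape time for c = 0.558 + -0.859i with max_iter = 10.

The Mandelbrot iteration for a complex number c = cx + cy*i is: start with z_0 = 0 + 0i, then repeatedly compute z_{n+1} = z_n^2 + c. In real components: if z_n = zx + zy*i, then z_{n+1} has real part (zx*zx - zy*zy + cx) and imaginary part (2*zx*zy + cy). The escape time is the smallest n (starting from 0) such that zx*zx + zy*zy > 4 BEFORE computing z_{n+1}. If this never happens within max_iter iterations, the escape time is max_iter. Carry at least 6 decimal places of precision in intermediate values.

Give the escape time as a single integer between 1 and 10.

z_0 = 0 + 0i, c = 0.5580 + -0.8590i
Iter 1: z = 0.5580 + -0.8590i, |z|^2 = 1.0492
Iter 2: z = 0.1315 + -1.8176i, |z|^2 = 3.3211
Iter 3: z = -2.7285 + -1.3370i, |z|^2 = 9.2325
Escaped at iteration 3

Answer: 3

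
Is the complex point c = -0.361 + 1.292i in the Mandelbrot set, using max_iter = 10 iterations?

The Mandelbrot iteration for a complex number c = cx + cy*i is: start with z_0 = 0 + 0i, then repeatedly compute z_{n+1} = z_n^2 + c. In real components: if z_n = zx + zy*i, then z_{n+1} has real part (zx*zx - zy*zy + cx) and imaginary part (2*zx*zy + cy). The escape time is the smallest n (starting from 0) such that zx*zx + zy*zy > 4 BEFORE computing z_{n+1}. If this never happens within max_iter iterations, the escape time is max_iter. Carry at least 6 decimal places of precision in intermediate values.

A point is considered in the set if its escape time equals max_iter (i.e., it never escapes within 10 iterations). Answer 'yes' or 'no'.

z_0 = 0 + 0i, c = -0.3610 + 1.2920i
Iter 1: z = -0.3610 + 1.2920i, |z|^2 = 1.7996
Iter 2: z = -1.8999 + 0.3592i, |z|^2 = 3.7388
Iter 3: z = 3.1198 + -0.0728i, |z|^2 = 9.7383
Escaped at iteration 3

Answer: no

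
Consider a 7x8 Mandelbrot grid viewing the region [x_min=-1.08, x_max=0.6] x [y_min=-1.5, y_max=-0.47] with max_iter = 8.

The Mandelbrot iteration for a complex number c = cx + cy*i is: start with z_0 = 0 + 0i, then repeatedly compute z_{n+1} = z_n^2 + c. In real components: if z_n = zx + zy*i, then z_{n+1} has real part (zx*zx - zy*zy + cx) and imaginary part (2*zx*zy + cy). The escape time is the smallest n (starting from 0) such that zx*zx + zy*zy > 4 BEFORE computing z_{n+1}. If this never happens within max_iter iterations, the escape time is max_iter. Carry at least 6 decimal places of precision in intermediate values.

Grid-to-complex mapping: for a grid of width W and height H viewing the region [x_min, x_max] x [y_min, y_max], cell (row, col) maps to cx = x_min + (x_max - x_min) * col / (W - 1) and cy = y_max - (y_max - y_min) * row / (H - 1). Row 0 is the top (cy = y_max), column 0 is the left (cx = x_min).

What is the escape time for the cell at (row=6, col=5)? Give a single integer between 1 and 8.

z_0 = 0 + 0i, c = 0.3200 + -1.3529i
Iter 1: z = 0.3200 + -1.3529i, |z|^2 = 1.9326
Iter 2: z = -1.4078 + -2.2187i, |z|^2 = 6.9045
Escaped at iteration 2

Answer: 2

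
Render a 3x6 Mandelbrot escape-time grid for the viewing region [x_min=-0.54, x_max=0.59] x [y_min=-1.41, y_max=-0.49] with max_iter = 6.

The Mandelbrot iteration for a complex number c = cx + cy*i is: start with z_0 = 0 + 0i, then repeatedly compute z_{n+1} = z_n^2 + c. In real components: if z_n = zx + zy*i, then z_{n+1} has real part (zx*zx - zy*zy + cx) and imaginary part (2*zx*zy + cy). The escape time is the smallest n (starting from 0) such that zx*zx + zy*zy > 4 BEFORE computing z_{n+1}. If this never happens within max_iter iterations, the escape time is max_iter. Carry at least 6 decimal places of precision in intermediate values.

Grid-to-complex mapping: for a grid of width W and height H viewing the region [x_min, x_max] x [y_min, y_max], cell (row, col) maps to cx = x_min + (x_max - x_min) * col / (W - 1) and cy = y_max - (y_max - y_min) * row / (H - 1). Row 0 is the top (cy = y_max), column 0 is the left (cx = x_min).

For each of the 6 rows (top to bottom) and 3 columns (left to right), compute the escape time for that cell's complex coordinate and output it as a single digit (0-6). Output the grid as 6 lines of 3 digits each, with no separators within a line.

(row=0, col=0): c = -0.5400 + -0.4900i → escape time 6
(row=0, col=1): c = 0.0250 + -0.4900i → escape time 6
(row=0, col=2): c = 0.5900 + -0.4900i → escape time 4
(row=1, col=0): c = -0.5400 + -0.6740i → escape time 6
(row=1, col=1): c = 0.0250 + -0.6740i → escape time 6
(row=1, col=2): c = 0.5900 + -0.6740i → escape time 3
(row=2, col=0): c = -0.5400 + -0.8580i → escape time 4
(row=2, col=1): c = 0.0250 + -0.8580i → escape time 6
(row=2, col=2): c = 0.5900 + -0.8580i → escape time 3
(row=3, col=0): c = -0.5400 + -1.0420i → escape time 4
(row=3, col=1): c = 0.0250 + -1.0420i → escape time 5
(row=3, col=2): c = 0.5900 + -1.0420i → escape time 2
(row=4, col=0): c = -0.5400 + -1.2260i → escape time 3
(row=4, col=1): c = 0.0250 + -1.2260i → escape time 3
(row=4, col=2): c = 0.5900 + -1.2260i → escape time 2
(row=5, col=0): c = -0.5400 + -1.4100i → escape time 2
(row=5, col=1): c = 0.0250 + -1.4100i → escape time 2
(row=5, col=2): c = 0.5900 + -1.4100i → escape time 2

Answer: 664
663
463
452
332
222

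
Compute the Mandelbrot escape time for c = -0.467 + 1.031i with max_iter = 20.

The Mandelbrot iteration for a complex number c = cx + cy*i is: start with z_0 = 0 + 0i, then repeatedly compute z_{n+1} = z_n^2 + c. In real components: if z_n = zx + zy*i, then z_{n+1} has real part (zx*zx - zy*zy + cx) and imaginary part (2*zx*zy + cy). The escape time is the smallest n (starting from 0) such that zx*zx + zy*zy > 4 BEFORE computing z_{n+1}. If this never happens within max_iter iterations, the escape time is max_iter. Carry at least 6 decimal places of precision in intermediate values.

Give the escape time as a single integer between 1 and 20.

Answer: 4

Derivation:
z_0 = 0 + 0i, c = -0.4670 + 1.0310i
Iter 1: z = -0.4670 + 1.0310i, |z|^2 = 1.2810
Iter 2: z = -1.3119 + 0.0680i, |z|^2 = 1.7256
Iter 3: z = 1.2494 + 0.8525i, |z|^2 = 2.2876
Iter 4: z = 0.3672 + 3.1611i, |z|^2 = 10.1274
Escaped at iteration 4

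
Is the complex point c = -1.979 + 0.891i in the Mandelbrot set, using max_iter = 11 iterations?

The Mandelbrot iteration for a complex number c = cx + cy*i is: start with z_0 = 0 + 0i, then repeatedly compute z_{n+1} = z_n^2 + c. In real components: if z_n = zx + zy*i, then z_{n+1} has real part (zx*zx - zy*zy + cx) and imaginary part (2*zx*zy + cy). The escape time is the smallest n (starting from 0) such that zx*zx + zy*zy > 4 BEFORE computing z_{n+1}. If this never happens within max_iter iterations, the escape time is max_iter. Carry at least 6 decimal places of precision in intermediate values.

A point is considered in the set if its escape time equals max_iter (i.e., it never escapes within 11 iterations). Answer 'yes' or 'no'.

z_0 = 0 + 0i, c = -1.9790 + 0.8910i
Iter 1: z = -1.9790 + 0.8910i, |z|^2 = 4.7103
Escaped at iteration 1

Answer: no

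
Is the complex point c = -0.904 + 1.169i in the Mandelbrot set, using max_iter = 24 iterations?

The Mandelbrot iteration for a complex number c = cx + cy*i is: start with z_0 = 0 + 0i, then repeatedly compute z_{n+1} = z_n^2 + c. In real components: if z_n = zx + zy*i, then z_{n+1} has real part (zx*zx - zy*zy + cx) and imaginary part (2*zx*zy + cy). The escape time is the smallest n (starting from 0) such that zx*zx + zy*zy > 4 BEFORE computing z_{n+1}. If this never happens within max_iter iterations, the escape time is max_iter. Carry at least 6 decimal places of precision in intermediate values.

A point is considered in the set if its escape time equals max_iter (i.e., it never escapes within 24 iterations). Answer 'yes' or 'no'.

Answer: no

Derivation:
z_0 = 0 + 0i, c = -0.9040 + 1.1690i
Iter 1: z = -0.9040 + 1.1690i, |z|^2 = 2.1838
Iter 2: z = -1.4533 + -0.9446i, |z|^2 = 3.0044
Iter 3: z = 0.3160 + 3.9145i, |z|^2 = 15.4233
Escaped at iteration 3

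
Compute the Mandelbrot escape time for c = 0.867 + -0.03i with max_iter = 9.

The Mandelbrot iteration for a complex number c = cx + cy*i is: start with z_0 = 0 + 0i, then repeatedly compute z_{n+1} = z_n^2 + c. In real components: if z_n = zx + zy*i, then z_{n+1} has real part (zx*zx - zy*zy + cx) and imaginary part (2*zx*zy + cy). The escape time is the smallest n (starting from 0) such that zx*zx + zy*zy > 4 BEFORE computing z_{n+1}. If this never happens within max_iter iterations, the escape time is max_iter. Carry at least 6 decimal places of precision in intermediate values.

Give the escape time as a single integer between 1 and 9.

Answer: 3

Derivation:
z_0 = 0 + 0i, c = 0.8670 + -0.0300i
Iter 1: z = 0.8670 + -0.0300i, |z|^2 = 0.7526
Iter 2: z = 1.6178 + -0.0820i, |z|^2 = 2.6240
Iter 3: z = 3.4775 + -0.2954i, |z|^2 = 12.1804
Escaped at iteration 3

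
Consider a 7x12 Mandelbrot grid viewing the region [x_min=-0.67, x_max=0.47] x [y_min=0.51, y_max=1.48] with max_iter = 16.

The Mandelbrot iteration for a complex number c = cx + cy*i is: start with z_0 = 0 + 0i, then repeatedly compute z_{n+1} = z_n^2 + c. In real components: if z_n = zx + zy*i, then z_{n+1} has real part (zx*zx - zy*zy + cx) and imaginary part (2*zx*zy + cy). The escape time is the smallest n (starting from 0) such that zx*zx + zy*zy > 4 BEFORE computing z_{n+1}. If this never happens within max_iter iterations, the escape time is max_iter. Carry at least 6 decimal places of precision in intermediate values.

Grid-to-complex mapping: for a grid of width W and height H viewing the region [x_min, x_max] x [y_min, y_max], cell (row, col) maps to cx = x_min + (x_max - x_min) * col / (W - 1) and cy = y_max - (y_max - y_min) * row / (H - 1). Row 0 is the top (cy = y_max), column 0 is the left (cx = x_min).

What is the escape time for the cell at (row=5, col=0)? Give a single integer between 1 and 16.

Answer: 3

Derivation:
z_0 = 0 + 0i, c = -0.6700 + 1.0391i
Iter 1: z = -0.6700 + 1.0391i, |z|^2 = 1.5286
Iter 2: z = -1.3008 + -0.3533i, |z|^2 = 1.8169
Iter 3: z = 0.8973 + 1.9582i, |z|^2 = 4.6398
Escaped at iteration 3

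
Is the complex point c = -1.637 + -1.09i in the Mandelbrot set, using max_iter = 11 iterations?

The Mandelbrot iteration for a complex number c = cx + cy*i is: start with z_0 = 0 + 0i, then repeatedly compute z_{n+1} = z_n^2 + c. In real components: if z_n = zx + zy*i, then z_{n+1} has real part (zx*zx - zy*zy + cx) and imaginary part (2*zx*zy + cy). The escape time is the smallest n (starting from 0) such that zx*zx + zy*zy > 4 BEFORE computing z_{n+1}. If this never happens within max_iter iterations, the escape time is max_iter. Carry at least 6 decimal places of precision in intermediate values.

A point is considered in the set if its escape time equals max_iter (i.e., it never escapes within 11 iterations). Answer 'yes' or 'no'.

Answer: no

Derivation:
z_0 = 0 + 0i, c = -1.6370 + -1.0900i
Iter 1: z = -1.6370 + -1.0900i, |z|^2 = 3.8679
Iter 2: z = -0.1453 + 2.4787i, |z|^2 = 6.1649
Escaped at iteration 2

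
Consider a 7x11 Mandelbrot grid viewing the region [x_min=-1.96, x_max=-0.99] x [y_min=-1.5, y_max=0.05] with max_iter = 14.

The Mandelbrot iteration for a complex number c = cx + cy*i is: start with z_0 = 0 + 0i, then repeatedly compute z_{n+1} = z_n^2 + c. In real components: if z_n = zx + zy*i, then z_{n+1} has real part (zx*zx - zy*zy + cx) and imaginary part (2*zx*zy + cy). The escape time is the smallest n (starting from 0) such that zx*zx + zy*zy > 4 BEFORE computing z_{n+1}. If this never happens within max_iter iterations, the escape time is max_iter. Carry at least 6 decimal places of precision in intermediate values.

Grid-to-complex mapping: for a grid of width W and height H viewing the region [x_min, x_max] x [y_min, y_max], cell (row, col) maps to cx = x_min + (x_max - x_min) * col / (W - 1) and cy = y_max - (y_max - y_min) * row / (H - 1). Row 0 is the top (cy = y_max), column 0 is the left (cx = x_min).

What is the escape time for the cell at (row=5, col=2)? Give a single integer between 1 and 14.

Answer: 3

Derivation:
z_0 = 0 + 0i, c = -1.6367 + -0.7250i
Iter 1: z = -1.6367 + -0.7250i, |z|^2 = 3.2043
Iter 2: z = 0.5164 + 1.6482i, |z|^2 = 2.9831
Iter 3: z = -4.0865 + 0.9772i, |z|^2 = 17.6541
Escaped at iteration 3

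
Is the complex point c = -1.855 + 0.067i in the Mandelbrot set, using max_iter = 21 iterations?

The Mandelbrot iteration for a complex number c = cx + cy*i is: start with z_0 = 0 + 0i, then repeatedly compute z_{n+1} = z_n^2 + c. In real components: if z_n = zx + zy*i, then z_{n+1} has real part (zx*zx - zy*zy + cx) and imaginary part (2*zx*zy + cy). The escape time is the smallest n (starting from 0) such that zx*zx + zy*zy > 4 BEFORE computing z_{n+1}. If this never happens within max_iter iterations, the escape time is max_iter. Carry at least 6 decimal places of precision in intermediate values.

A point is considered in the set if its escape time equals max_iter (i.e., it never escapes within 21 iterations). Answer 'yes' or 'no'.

z_0 = 0 + 0i, c = -1.8550 + 0.0670i
Iter 1: z = -1.8550 + 0.0670i, |z|^2 = 3.4455
Iter 2: z = 1.5815 + -0.1816i, |z|^2 = 2.5342
Iter 3: z = 0.6133 + -0.5073i, |z|^2 = 0.6335
Iter 4: z = -1.7362 + -0.5553i, |z|^2 = 3.3229
Iter 5: z = 0.8512 + 1.9952i, |z|^2 = 4.7053
Escaped at iteration 5

Answer: no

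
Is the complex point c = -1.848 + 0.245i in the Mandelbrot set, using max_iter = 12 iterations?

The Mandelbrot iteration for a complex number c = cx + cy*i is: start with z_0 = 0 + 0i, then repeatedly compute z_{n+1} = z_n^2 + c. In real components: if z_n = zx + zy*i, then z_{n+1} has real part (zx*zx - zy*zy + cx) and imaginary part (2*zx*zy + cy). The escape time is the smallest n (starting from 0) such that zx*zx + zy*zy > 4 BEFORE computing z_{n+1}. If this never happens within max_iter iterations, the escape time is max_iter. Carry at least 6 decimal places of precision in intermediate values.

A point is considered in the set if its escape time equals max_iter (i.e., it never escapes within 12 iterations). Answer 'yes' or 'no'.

Answer: no

Derivation:
z_0 = 0 + 0i, c = -1.8480 + 0.2450i
Iter 1: z = -1.8480 + 0.2450i, |z|^2 = 3.4751
Iter 2: z = 1.5071 + -0.6605i, |z|^2 = 2.7076
Iter 3: z = -0.0130 + -1.7459i, |z|^2 = 3.0484
Iter 4: z = -4.8960 + 0.2904i, |z|^2 = 24.0555
Escaped at iteration 4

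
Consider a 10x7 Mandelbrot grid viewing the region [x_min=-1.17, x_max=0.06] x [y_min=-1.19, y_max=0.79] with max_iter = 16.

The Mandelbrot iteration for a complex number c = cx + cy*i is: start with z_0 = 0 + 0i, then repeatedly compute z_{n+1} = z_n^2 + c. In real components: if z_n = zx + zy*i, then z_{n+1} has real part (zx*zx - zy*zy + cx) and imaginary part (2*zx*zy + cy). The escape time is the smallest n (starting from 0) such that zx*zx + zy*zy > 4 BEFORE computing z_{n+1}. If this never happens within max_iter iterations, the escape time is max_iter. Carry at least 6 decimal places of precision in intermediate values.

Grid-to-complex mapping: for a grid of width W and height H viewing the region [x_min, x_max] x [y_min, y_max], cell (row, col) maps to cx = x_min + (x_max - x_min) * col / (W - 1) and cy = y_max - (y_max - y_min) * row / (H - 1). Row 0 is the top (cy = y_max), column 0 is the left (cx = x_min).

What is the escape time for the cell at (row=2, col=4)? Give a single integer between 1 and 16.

Answer: 16

Derivation:
z_0 = 0 + 0i, c = -0.6233 + 0.1300i
Iter 1: z = -0.6233 + 0.1300i, |z|^2 = 0.4054
Iter 2: z = -0.2517 + -0.0321i, |z|^2 = 0.0644
Iter 3: z = -0.5610 + 0.1461i, |z|^2 = 0.3361
Iter 4: z = -0.3300 + -0.0340i, |z|^2 = 0.1100
Iter 5: z = -0.5156 + 0.1524i, |z|^2 = 0.2891
Iter 6: z = -0.3807 + -0.0272i, |z|^2 = 0.1457
Iter 7: z = -0.4791 + 0.1507i, |z|^2 = 0.2523
Iter 8: z = -0.4165 + -0.0144i, |z|^2 = 0.1737
Iter 9: z = -0.4501 + 0.1420i, |z|^2 = 0.2227
Iter 10: z = -0.4409 + 0.0022i, |z|^2 = 0.1944
Iter 11: z = -0.4289 + 0.1281i, |z|^2 = 0.2004
Iter 12: z = -0.4558 + 0.0201i, |z|^2 = 0.2081
Iter 13: z = -0.4160 + 0.1117i, |z|^2 = 0.1855
Iter 14: z = -0.4627 + 0.0371i, |z|^2 = 0.2155
Iter 15: z = -0.4106 + 0.0957i, |z|^2 = 0.1777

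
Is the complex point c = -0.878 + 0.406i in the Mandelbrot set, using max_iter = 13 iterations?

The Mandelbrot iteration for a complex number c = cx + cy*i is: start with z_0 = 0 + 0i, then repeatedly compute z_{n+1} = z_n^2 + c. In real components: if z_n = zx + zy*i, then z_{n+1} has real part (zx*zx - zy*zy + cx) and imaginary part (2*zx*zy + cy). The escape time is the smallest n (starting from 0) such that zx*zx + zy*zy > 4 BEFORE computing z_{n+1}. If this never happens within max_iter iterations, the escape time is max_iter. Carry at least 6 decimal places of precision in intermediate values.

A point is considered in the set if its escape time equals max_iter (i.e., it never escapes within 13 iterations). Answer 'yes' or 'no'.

Answer: no

Derivation:
z_0 = 0 + 0i, c = -0.8780 + 0.4060i
Iter 1: z = -0.8780 + 0.4060i, |z|^2 = 0.9357
Iter 2: z = -0.2720 + -0.3069i, |z|^2 = 0.1682
Iter 3: z = -0.8983 + 0.5729i, |z|^2 = 1.1351
Iter 4: z = -0.3994 + -0.6233i, |z|^2 = 0.5480
Iter 5: z = -1.1070 + 0.9039i, |z|^2 = 2.0424
Iter 6: z = -0.4696 + -1.5952i, |z|^2 = 2.7652
Iter 7: z = -3.2020 + 1.9043i, |z|^2 = 13.8795
Escaped at iteration 7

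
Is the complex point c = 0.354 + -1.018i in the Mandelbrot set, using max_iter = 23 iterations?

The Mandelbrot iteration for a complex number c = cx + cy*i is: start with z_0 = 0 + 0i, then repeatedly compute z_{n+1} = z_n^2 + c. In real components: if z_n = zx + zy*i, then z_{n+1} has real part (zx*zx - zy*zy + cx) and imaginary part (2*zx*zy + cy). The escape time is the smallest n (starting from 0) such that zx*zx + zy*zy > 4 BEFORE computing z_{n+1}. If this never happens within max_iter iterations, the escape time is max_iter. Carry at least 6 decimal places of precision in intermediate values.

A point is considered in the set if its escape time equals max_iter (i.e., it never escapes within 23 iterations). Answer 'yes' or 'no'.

z_0 = 0 + 0i, c = 0.3540 + -1.0180i
Iter 1: z = 0.3540 + -1.0180i, |z|^2 = 1.1616
Iter 2: z = -0.5570 + -1.7387i, |z|^2 = 3.3335
Iter 3: z = -2.3590 + 0.9190i, |z|^2 = 6.4093
Escaped at iteration 3

Answer: no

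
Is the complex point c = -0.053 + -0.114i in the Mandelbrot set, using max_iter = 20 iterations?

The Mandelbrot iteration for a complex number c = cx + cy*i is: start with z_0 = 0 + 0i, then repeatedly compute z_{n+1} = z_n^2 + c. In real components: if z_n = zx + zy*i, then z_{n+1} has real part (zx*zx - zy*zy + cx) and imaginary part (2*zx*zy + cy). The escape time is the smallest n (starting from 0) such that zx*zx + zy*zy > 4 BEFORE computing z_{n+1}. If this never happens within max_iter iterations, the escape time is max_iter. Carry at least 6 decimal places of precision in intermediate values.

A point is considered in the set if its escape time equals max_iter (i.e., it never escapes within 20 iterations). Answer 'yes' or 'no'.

z_0 = 0 + 0i, c = -0.0530 + -0.1140i
Iter 1: z = -0.0530 + -0.1140i, |z|^2 = 0.0158
Iter 2: z = -0.0632 + -0.1019i, |z|^2 = 0.0144
Iter 3: z = -0.0594 + -0.1011i, |z|^2 = 0.0138
Iter 4: z = -0.0597 + -0.1020i, |z|^2 = 0.0140
Iter 5: z = -0.0598 + -0.1018i, |z|^2 = 0.0139
Iter 6: z = -0.0598 + -0.1018i, |z|^2 = 0.0139
Iter 7: z = -0.0598 + -0.1018i, |z|^2 = 0.0139
Iter 8: z = -0.0598 + -0.1018i, |z|^2 = 0.0139
Iter 9: z = -0.0598 + -0.1018i, |z|^2 = 0.0139
Iter 10: z = -0.0598 + -0.1018i, |z|^2 = 0.0139
Iter 11: z = -0.0598 + -0.1018i, |z|^2 = 0.0139
Iter 12: z = -0.0598 + -0.1018i, |z|^2 = 0.0139
Iter 13: z = -0.0598 + -0.1018i, |z|^2 = 0.0139
Iter 14: z = -0.0598 + -0.1018i, |z|^2 = 0.0139
Iter 15: z = -0.0598 + -0.1018i, |z|^2 = 0.0139
Iter 16: z = -0.0598 + -0.1018i, |z|^2 = 0.0139
Iter 17: z = -0.0598 + -0.1018i, |z|^2 = 0.0139
Iter 18: z = -0.0598 + -0.1018i, |z|^2 = 0.0139
Iter 19: z = -0.0598 + -0.1018i, |z|^2 = 0.0139
Did not escape in 20 iterations → in set

Answer: yes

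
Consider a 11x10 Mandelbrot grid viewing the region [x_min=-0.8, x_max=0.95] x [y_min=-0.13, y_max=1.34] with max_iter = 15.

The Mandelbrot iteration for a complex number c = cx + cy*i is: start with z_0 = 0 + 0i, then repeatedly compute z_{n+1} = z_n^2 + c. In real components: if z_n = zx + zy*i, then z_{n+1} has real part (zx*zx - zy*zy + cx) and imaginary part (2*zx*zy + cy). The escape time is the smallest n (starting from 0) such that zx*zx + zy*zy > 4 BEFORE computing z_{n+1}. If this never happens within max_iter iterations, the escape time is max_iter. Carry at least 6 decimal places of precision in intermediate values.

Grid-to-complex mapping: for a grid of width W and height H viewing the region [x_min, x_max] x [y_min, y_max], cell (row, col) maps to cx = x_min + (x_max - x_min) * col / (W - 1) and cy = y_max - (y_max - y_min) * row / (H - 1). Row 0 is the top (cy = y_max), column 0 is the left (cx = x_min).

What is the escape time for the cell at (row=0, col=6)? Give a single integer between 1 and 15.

z_0 = 0 + 0i, c = 0.2500 + 1.3400i
Iter 1: z = 0.2500 + 1.3400i, |z|^2 = 1.8581
Iter 2: z = -1.4831 + 2.0100i, |z|^2 = 6.2397
Escaped at iteration 2

Answer: 2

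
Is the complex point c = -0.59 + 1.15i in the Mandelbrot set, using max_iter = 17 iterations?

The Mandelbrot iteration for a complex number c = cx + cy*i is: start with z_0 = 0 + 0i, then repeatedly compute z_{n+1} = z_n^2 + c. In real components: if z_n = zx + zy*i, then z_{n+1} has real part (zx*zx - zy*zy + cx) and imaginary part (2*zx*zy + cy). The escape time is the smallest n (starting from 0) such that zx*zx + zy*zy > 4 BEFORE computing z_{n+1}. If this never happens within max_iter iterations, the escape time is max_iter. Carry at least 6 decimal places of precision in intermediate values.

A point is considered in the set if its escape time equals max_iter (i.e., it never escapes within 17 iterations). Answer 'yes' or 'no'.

z_0 = 0 + 0i, c = -0.5900 + 1.1500i
Iter 1: z = -0.5900 + 1.1500i, |z|^2 = 1.6706
Iter 2: z = -1.5644 + -0.2070i, |z|^2 = 2.4902
Iter 3: z = 1.8145 + 1.7977i, |z|^2 = 6.5240
Escaped at iteration 3

Answer: no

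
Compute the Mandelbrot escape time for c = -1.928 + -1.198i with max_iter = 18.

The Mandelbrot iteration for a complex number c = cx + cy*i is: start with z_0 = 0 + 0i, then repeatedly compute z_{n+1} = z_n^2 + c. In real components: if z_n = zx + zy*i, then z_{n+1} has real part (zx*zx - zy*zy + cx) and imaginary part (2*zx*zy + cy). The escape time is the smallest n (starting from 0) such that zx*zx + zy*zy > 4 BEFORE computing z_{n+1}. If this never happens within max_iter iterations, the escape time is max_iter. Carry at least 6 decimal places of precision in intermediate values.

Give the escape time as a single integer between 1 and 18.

z_0 = 0 + 0i, c = -1.9280 + -1.1980i
Iter 1: z = -1.9280 + -1.1980i, |z|^2 = 5.1524
Escaped at iteration 1

Answer: 1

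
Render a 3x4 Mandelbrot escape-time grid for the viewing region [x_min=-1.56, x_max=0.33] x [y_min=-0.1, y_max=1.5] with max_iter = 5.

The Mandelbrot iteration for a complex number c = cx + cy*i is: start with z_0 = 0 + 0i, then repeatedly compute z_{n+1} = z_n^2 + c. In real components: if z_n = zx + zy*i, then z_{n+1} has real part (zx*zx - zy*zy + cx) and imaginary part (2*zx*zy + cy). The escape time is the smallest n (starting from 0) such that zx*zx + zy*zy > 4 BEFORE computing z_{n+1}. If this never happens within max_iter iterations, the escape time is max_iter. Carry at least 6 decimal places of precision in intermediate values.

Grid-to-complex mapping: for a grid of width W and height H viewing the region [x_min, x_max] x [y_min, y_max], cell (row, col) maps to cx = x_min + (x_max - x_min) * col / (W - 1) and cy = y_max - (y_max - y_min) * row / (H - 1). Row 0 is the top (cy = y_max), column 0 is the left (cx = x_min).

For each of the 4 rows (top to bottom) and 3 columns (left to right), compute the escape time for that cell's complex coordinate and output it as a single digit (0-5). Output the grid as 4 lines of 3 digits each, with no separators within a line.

(row=0, col=0): c = -1.5600 + 1.5000i → escape time 1
(row=0, col=1): c = -0.6150 + 1.5000i → escape time 2
(row=0, col=2): c = 0.3300 + 1.5000i → escape time 2
(row=1, col=0): c = -1.5600 + 0.9667i → escape time 2
(row=1, col=1): c = -0.6150 + 0.9667i → escape time 4
(row=1, col=2): c = 0.3300 + 0.9667i → escape time 3
(row=2, col=0): c = -1.5600 + 0.4333i → escape time 3
(row=2, col=1): c = -0.6150 + 0.4333i → escape time 5
(row=2, col=2): c = 0.3300 + 0.4333i → escape time 5
(row=3, col=0): c = -1.5600 + -0.1000i → escape time 5
(row=3, col=1): c = -0.6150 + -0.1000i → escape time 5
(row=3, col=2): c = 0.3300 + -0.1000i → escape time 5

Answer: 122
243
355
555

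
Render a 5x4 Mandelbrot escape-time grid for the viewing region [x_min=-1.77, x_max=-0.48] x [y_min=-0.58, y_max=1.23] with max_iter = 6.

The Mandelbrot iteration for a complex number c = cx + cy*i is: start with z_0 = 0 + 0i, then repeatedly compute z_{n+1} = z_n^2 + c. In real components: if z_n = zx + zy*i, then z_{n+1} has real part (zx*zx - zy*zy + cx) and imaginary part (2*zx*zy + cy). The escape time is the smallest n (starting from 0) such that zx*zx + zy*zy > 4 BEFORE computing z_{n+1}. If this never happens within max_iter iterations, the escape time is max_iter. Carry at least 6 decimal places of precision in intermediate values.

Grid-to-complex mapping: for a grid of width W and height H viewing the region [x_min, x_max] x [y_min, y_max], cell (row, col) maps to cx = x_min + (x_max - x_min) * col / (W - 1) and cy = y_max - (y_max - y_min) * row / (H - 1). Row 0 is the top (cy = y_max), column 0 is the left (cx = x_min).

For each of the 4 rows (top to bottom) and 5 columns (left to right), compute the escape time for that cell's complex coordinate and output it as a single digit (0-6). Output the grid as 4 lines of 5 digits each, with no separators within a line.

Answer: 12233
33456
66666
33456

Derivation:
(row=0, col=0): c = -1.7700 + 1.2300i → escape time 1
(row=0, col=1): c = -1.4475 + 1.2300i → escape time 2
(row=0, col=2): c = -1.1250 + 1.2300i → escape time 2
(row=0, col=3): c = -0.8025 + 1.2300i → escape time 3
(row=0, col=4): c = -0.4800 + 1.2300i → escape time 3
(row=1, col=0): c = -1.7700 + 0.6267i → escape time 3
(row=1, col=1): c = -1.4475 + 0.6267i → escape time 3
(row=1, col=2): c = -1.1250 + 0.6267i → escape time 4
(row=1, col=3): c = -0.8025 + 0.6267i → escape time 5
(row=1, col=4): c = -0.4800 + 0.6267i → escape time 6
(row=2, col=0): c = -1.7700 + 0.0233i → escape time 6
(row=2, col=1): c = -1.4475 + 0.0233i → escape time 6
(row=2, col=2): c = -1.1250 + 0.0233i → escape time 6
(row=2, col=3): c = -0.8025 + 0.0233i → escape time 6
(row=2, col=4): c = -0.4800 + 0.0233i → escape time 6
(row=3, col=0): c = -1.7700 + -0.5800i → escape time 3
(row=3, col=1): c = -1.4475 + -0.5800i → escape time 3
(row=3, col=2): c = -1.1250 + -0.5800i → escape time 4
(row=3, col=3): c = -0.8025 + -0.5800i → escape time 5
(row=3, col=4): c = -0.4800 + -0.5800i → escape time 6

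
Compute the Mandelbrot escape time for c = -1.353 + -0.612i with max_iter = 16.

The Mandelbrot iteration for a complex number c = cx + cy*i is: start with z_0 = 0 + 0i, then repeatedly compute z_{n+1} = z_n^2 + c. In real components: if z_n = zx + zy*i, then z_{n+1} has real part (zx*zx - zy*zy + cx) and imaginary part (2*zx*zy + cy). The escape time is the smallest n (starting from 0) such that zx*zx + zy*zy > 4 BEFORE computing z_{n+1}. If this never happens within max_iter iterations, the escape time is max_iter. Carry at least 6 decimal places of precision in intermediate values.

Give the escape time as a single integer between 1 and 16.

Answer: 3

Derivation:
z_0 = 0 + 0i, c = -1.3530 + -0.6120i
Iter 1: z = -1.3530 + -0.6120i, |z|^2 = 2.2052
Iter 2: z = 0.1031 + 1.0441i, |z|^2 = 1.1007
Iter 3: z = -2.4325 + -0.3968i, |z|^2 = 6.0743
Escaped at iteration 3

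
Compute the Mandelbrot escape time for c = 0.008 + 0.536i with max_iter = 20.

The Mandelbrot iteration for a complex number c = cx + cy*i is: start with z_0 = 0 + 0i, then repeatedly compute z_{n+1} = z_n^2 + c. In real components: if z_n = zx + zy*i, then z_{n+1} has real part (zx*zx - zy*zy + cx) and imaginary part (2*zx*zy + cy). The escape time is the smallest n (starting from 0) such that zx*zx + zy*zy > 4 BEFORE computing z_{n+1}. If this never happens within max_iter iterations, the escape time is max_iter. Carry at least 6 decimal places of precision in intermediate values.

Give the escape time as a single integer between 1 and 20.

Answer: 20

Derivation:
z_0 = 0 + 0i, c = 0.0080 + 0.5360i
Iter 1: z = 0.0080 + 0.5360i, |z|^2 = 0.2874
Iter 2: z = -0.2792 + 0.5446i, |z|^2 = 0.3745
Iter 3: z = -0.2106 + 0.2319i, |z|^2 = 0.0981
Iter 4: z = -0.0014 + 0.4383i, |z|^2 = 0.1921
Iter 5: z = -0.1841 + 0.5348i, |z|^2 = 0.3199
Iter 6: z = -0.2441 + 0.3391i, |z|^2 = 0.1745
Iter 7: z = -0.0474 + 0.3705i, |z|^2 = 0.1395
Iter 8: z = -0.1270 + 0.5009i, |z|^2 = 0.2670
Iter 9: z = -0.2267 + 0.4088i, |z|^2 = 0.2185
Iter 10: z = -0.1077 + 0.3506i, |z|^2 = 0.1345
Iter 11: z = -0.1034 + 0.4605i, |z|^2 = 0.2227
Iter 12: z = -0.1934 + 0.4408i, |z|^2 = 0.2317
Iter 13: z = -0.1489 + 0.3655i, |z|^2 = 0.1558
Iter 14: z = -0.1034 + 0.4271i, |z|^2 = 0.1931
Iter 15: z = -0.1637 + 0.4476i, |z|^2 = 0.2272
Iter 16: z = -0.1656 + 0.3894i, |z|^2 = 0.1790
Iter 17: z = -0.1162 + 0.4070i, |z|^2 = 0.1792
Iter 18: z = -0.1442 + 0.4414i, |z|^2 = 0.2156
Iter 19: z = -0.1660 + 0.4087i, |z|^2 = 0.1946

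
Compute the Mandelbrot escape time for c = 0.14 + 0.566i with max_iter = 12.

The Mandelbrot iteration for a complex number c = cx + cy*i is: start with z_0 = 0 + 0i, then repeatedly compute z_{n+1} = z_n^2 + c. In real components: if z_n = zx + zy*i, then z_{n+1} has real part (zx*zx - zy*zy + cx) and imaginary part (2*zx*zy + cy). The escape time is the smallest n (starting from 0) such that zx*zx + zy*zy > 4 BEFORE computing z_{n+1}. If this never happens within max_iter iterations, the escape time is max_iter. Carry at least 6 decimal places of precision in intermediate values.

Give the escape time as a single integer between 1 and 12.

Answer: 12

Derivation:
z_0 = 0 + 0i, c = 0.1400 + 0.5660i
Iter 1: z = 0.1400 + 0.5660i, |z|^2 = 0.3400
Iter 2: z = -0.1608 + 0.7245i, |z|^2 = 0.5507
Iter 3: z = -0.3590 + 0.3331i, |z|^2 = 0.2398
Iter 4: z = 0.1580 + 0.3268i, |z|^2 = 0.1318
Iter 5: z = 0.0581 + 0.6693i, |z|^2 = 0.4513
Iter 6: z = -0.3045 + 0.6438i, |z|^2 = 0.5072
Iter 7: z = -0.1818 + 0.1739i, |z|^2 = 0.0633
Iter 8: z = 0.1428 + 0.5028i, |z|^2 = 0.2732
Iter 9: z = -0.0924 + 0.7096i, |z|^2 = 0.5121
Iter 10: z = -0.3550 + 0.4349i, |z|^2 = 0.3151
Iter 11: z = 0.0769 + 0.2573i, |z|^2 = 0.0721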